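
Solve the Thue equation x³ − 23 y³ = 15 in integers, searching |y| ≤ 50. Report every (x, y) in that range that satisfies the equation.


The equation is x³ - 23y³ = 15. For fixed y, x³ = 23·y³ + 15, so a solution requires the RHS to be a perfect cube.
Strategy: iterate y from -50 to 50, compute RHS = 23·y³ + 15, and check whether it is a (positive or negative) perfect cube.
Check small values of y:
  y = 0: RHS = 15 is not a perfect cube.
  y = 1: RHS = 38 is not a perfect cube.
  y = -1: RHS = -8 = (-2)³ ⇒ x = -2 works.
  y = 2: RHS = 199 is not a perfect cube.
  y = -2: RHS = -169 is not a perfect cube.
  y = 3: RHS = 636 is not a perfect cube.
  y = -3: RHS = -606 is not a perfect cube.
Continuing the search up to |y| = 50 finds no further solutions beyond those listed.
Collected solutions: (-2, -1).

Solutions (with |y| ≤ 50): (-2, -1).


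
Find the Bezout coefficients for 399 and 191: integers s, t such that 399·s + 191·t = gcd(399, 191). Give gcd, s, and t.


Euclidean algorithm on (399, 191) — divide until remainder is 0:
  399 = 2 · 191 + 17
  191 = 11 · 17 + 4
  17 = 4 · 4 + 1
  4 = 4 · 1 + 0
gcd(399, 191) = 1.
Track Bezout coefficients alongside the remainders: start with r₀ = 399 = a·1 + b·0 (s = 1, t = 0) and r₁ = 191 = a·0 + b·1 (s = 0, t = 1); each new remainder r_{k+1} = r_{k-1} − q_k·r_k inherits s_{k+1} = s_{k-1} − q_k·s_k, t_{k+1} = t_{k-1} − q_k·t_k, so r_k = a·s_k + b·t_k at every step:
  q = 2: r = 17, s = 1 − 2·0 = 1, t = 0 − 2·1 = -2  (check: 399·1 + 191·(-2) = 17)
  q = 11: r = 4, s = 0 − 11·1 = -11, t = 1 − 11·(-2) = 23  (check: 399·(-11) + 191·23 = 4)
  q = 4: r = 1, s = 1 − 4·(-11) = 45, t = -2 − 4·23 = -94  (check: 399·45 + 191·(-94) = 1)
The row with r = 1 (the gcd) gives the Bezout coefficients s = 45, t = -94.
Result: 399 · (45) + 191 · (-94) = 1.

gcd(399, 191) = 1; s = 45, t = -94 (check: 399·45 + 191·(-94) = 1).


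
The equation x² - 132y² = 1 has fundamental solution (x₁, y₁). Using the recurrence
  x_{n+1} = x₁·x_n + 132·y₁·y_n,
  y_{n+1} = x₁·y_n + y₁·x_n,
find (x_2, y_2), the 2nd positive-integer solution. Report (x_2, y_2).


Step 1: Find the fundamental solution (x₁, y₁) of x² - 132y² = 1.
  Expand √132 as a continued fraction. a₀ = ⌊√132⌋ = 11; iterate m_{k+1} = d_k·a_k − m_k, d_{k+1} = (132 − m_{k+1}²)/d_k, a_{k+1} = ⌊(a₀ + m_{k+1})/d_{k+1}⌋ (starting m₀ = 0, d₀ = 1), with convergents p_k = a_k·p_{k-1} + p_{k-2}, q_k = a_k·q_{k-1} + q_{k-2} (p₋₁ = 1, q₋₁ = 0):
  k = 0: a₀ = 11; p₀/q₀ = 11/1; p₀² − 132·q₀² = 121 − 132 = -11.
  k = 1: m = 11, d = 11, a = ⌊(11 + 11)/11⌋ = 2; p/q = (2·11 + 1)/(2·1 + 0) = 23/2; p² − 132·q² = 529 − 528 = 1.
  The first convergent with p² − 132·q² = 1 gives the fundamental solution (x₁, y₁) = (23, 2).
Step 2: Apply the recurrence (x_{n+1}, y_{n+1}) = (x₁x_n + 132y₁y_n, x₁y_n + y₁x_n) repeatedly.
  From (x_1, y_1) = (23, 2): x_2 = 23·23 + 132·2·2 = 1057; y_2 = 23·2 + 2·23 = 92.
Step 3: Verify x_2² - 132·y_2² = 1117249 - 1117248 = 1 (should be 1). ✓

(x_1, y_1) = (23, 2); (x_2, y_2) = (1057, 92).


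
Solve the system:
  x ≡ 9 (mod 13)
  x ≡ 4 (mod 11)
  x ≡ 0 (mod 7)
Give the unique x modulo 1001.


Moduli 13, 11, 7 are pairwise coprime; by CRT there is a unique solution modulo M = 13 · 11 · 7 = 1001.
Solve pairwise, accumulating the modulus:
  Start with x ≡ 9 (mod 13).
  Combine with x ≡ 4 (mod 11): since gcd(13, 11) = 1, we get a unique residue mod 143.
    Write x = 9 + 13·t and substitute into x ≡ 4 (mod 11): 13·t ≡ 4 − 9 = -5 (mod 11).
    Reduce coefficients mod 11: 2·t ≡ 6 (mod 11).
    The inverse of 2 mod 11 is 6 (since 2·6 = 12 = 1·11 + 1), so t ≡ 6·6 = 36 ≡ 3 (mod 11).
    Then x = 9 + 13·3 = 48, valid modulo lcm(13, 11) = 143: x ≡ 48 (mod 143).
  Combine with x ≡ 0 (mod 7): since gcd(143, 7) = 1, we get a unique residue mod 1001.
    Write x = 48 + 143·t and substitute into x ≡ 0 (mod 7): 143·t ≡ 0 − 48 = -48 (mod 7).
    Reduce coefficients mod 7: 3·t ≡ 1 (mod 7).
    The inverse of 3 mod 7 is 5 (since 3·5 = 15 = 2·7 + 1), so t ≡ 5·1 = 5 ≡ 5 (mod 7).
    Then x = 48 + 143·5 = 763, valid modulo lcm(143, 7) = 1001: x ≡ 763 (mod 1001).
Verify: 763 mod 13 = 9 ✓, 763 mod 11 = 4 ✓, 763 mod 7 = 0 ✓.

x ≡ 763 (mod 1001).


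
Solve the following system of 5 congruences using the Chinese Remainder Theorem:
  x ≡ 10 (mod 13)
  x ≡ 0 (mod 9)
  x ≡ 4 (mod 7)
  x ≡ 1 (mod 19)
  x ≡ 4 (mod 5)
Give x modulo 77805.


Product of moduli M = 13 · 9 · 7 · 19 · 5 = 77805.
Merge one congruence at a time:
  Start: x ≡ 10 (mod 13).
  Combine with x ≡ 0 (mod 9); new modulus lcm = 117.
    Write x = 10 + 13·t and substitute into x ≡ 0 (mod 9): 13·t ≡ 0 − 10 = -10 (mod 9).
    Reduce coefficients mod 9: 4·t ≡ 8 (mod 9).
    The inverse of 4 mod 9 is 7 (since 4·7 = 28 = 3·9 + 1), so t ≡ 7·8 = 56 ≡ 2 (mod 9).
    Then x = 10 + 13·2 = 36, valid modulo lcm(13, 9) = 117: x ≡ 36 (mod 117).
  Combine with x ≡ 4 (mod 7); new modulus lcm = 819.
    Write x = 36 + 117·t and substitute into x ≡ 4 (mod 7): 117·t ≡ 4 − 36 = -32 (mod 7).
    Reduce coefficients mod 7: 5·t ≡ 3 (mod 7).
    The inverse of 5 mod 7 is 3 (since 5·3 = 15 = 2·7 + 1), so t ≡ 3·3 = 9 ≡ 2 (mod 7).
    Then x = 36 + 117·2 = 270, valid modulo lcm(117, 7) = 819: x ≡ 270 (mod 819).
  Combine with x ≡ 1 (mod 19); new modulus lcm = 15561.
    Write x = 270 + 819·t and substitute into x ≡ 1 (mod 19): 819·t ≡ 1 − 270 = -269 (mod 19).
    Reduce coefficients mod 19: 2·t ≡ 16 (mod 19).
    The inverse of 2 mod 19 is 10 (since 2·10 = 20 = 1·19 + 1), so t ≡ 10·16 = 160 ≡ 8 (mod 19).
    Then x = 270 + 819·8 = 6822, valid modulo lcm(819, 19) = 15561: x ≡ 6822 (mod 15561).
  Combine with x ≡ 4 (mod 5); new modulus lcm = 77805.
    Write x = 6822 + 15561·t and substitute into x ≡ 4 (mod 5): 15561·t ≡ 4 − 6822 = -6818 (mod 5).
    Reduce coefficients mod 5: 1·t ≡ 2 (mod 5).
    So t ≡ 2 (mod 5).
    Then x = 6822 + 15561·2 = 37944, valid modulo lcm(15561, 5) = 77805: x ≡ 37944 (mod 77805).
Verify against each original: 37944 mod 13 = 10, 37944 mod 9 = 0, 37944 mod 7 = 4, 37944 mod 19 = 1, 37944 mod 5 = 4.

x ≡ 37944 (mod 77805).


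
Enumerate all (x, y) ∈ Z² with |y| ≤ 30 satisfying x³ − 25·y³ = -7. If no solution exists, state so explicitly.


The equation is x³ - 25y³ = -7. For fixed y, x³ = 25·y³ − 7, so a solution requires the RHS to be a perfect cube.
Strategy: iterate y from -30 to 30, compute RHS = 25·y³ − 7, and check whether it is a (positive or negative) perfect cube.
Check small values of y:
  y = 0: RHS = -7 is not a perfect cube.
  y = 1: RHS = 18 is not a perfect cube.
  y = -1: RHS = -32 is not a perfect cube.
  y = 2: RHS = 193 is not a perfect cube.
  y = -2: RHS = -207 is not a perfect cube.
  y = 3: RHS = 668 is not a perfect cube.
  y = -3: RHS = -682 is not a perfect cube.
Continuing the search up to |y| = 30 finds no solutions either.
No (x, y) in the scanned range satisfies the equation.

No integer solutions with |y| ≤ 30.


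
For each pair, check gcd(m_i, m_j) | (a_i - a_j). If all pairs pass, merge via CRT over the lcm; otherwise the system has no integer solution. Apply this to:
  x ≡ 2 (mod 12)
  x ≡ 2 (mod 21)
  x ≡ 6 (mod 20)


Moduli 12, 21, 20 are not pairwise coprime, so CRT works modulo lcm(m_i) when all pairwise compatibility conditions hold.
Pairwise compatibility: gcd(m_i, m_j) must divide a_i - a_j for every pair.
Merge one congruence at a time:
  Start: x ≡ 2 (mod 12).
  Combine with x ≡ 2 (mod 21): gcd(12, 21) = 3; 2 - 2 = 0, which IS divisible by 3, so compatible.
    Write x = 2 + 12·t and substitute into x ≡ 2 (mod 21): 12·t ≡ 2 − 2 = 0 (mod 21).
    Divide the congruence (and modulus) by g = 3: 4·t ≡ 0 (mod 7).
    The inverse of 4 mod 7 is 2 (since 4·2 = 8 = 1·7 + 1), so t ≡ 2·0 = 0 ≡ 0 (mod 7).
    Then x = 2 + 12·0 = 2, valid modulo lcm(12, 21) = 84: x ≡ 2 (mod 84).
  Combine with x ≡ 6 (mod 20): gcd(84, 20) = 4; 6 - 2 = 4, which IS divisible by 4, so compatible.
    Write x = 2 + 84·t and substitute into x ≡ 6 (mod 20): 84·t ≡ 6 − 2 = 4 (mod 20).
    Divide the congruence (and modulus) by g = 4: 21·t ≡ 1 (mod 5).
    Reduce coefficients mod 5: 1·t ≡ 1 (mod 5).
    So t ≡ 1 (mod 5).
    Then x = 2 + 84·1 = 86, valid modulo lcm(84, 20) = 420: x ≡ 86 (mod 420).
Verify: 86 mod 12 = 2, 86 mod 21 = 2, 86 mod 20 = 6.

x ≡ 86 (mod 420).


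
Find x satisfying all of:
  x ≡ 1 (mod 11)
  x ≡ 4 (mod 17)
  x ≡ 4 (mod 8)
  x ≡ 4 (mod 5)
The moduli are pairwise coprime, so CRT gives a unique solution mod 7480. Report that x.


Product of moduli M = 11 · 17 · 8 · 5 = 7480.
Merge one congruence at a time:
  Start: x ≡ 1 (mod 11).
  Combine with x ≡ 4 (mod 17); new modulus lcm = 187.
    Write x = 1 + 11·t and substitute into x ≡ 4 (mod 17): 11·t ≡ 4 − 1 = 3 (mod 17).
    The inverse of 11 mod 17 is 14 (since 11·14 = 154 = 9·17 + 1), so t ≡ 14·3 = 42 ≡ 8 (mod 17).
    Then x = 1 + 11·8 = 89, valid modulo lcm(11, 17) = 187: x ≡ 89 (mod 187).
  Combine with x ≡ 4 (mod 8); new modulus lcm = 1496.
    Write x = 89 + 187·t and substitute into x ≡ 4 (mod 8): 187·t ≡ 4 − 89 = -85 (mod 8).
    Reduce coefficients mod 8: 3·t ≡ 3 (mod 8).
    The inverse of 3 mod 8 is 3 (since 3·3 = 9 = 1·8 + 1), so t ≡ 3·3 = 9 ≡ 1 (mod 8).
    Then x = 89 + 187·1 = 276, valid modulo lcm(187, 8) = 1496: x ≡ 276 (mod 1496).
  Combine with x ≡ 4 (mod 5); new modulus lcm = 7480.
    Write x = 276 + 1496·t and substitute into x ≡ 4 (mod 5): 1496·t ≡ 4 − 276 = -272 (mod 5).
    Reduce coefficients mod 5: 1·t ≡ 3 (mod 5).
    So t ≡ 3 (mod 5).
    Then x = 276 + 1496·3 = 4764, valid modulo lcm(1496, 5) = 7480: x ≡ 4764 (mod 7480).
Verify against each original: 4764 mod 11 = 1, 4764 mod 17 = 4, 4764 mod 8 = 4, 4764 mod 5 = 4.

x ≡ 4764 (mod 7480).


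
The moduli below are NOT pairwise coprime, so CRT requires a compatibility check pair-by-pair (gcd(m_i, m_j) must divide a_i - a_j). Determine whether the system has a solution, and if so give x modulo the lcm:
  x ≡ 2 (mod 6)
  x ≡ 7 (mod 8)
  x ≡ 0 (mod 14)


Moduli 6, 8, 14 are not pairwise coprime, so CRT works modulo lcm(m_i) when all pairwise compatibility conditions hold.
Pairwise compatibility: gcd(m_i, m_j) must divide a_i - a_j for every pair.
Merge one congruence at a time:
  Start: x ≡ 2 (mod 6).
  Combine with x ≡ 7 (mod 8): gcd(6, 8) = 2, and 7 - 2 = 5 is NOT divisible by 2.
    ⇒ system is inconsistent (no integer solution).

No solution (the system is inconsistent).


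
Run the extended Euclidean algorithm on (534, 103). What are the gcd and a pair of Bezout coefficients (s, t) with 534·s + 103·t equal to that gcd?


Euclidean algorithm on (534, 103) — divide until remainder is 0:
  534 = 5 · 103 + 19
  103 = 5 · 19 + 8
  19 = 2 · 8 + 3
  8 = 2 · 3 + 2
  3 = 1 · 2 + 1
  2 = 2 · 1 + 0
gcd(534, 103) = 1.
Track Bezout coefficients alongside the remainders: start with r₀ = 534 = a·1 + b·0 (s = 1, t = 0) and r₁ = 103 = a·0 + b·1 (s = 0, t = 1); each new remainder r_{k+1} = r_{k-1} − q_k·r_k inherits s_{k+1} = s_{k-1} − q_k·s_k, t_{k+1} = t_{k-1} − q_k·t_k, so r_k = a·s_k + b·t_k at every step:
  q = 5: r = 19, s = 1 − 5·0 = 1, t = 0 − 5·1 = -5  (check: 534·1 + 103·(-5) = 19)
  q = 5: r = 8, s = 0 − 5·1 = -5, t = 1 − 5·(-5) = 26  (check: 534·(-5) + 103·26 = 8)
  q = 2: r = 3, s = 1 − 2·(-5) = 11, t = -5 − 2·26 = -57  (check: 534·11 + 103·(-57) = 3)
  q = 2: r = 2, s = -5 − 2·11 = -27, t = 26 − 2·(-57) = 140  (check: 534·(-27) + 103·140 = 2)
  q = 1: r = 1, s = 11 − 1·(-27) = 38, t = -57 − 1·140 = -197  (check: 534·38 + 103·(-197) = 1)
The row with r = 1 (the gcd) gives the Bezout coefficients s = 38, t = -197.
Result: 534 · (38) + 103 · (-197) = 1.

gcd(534, 103) = 1; s = 38, t = -197 (check: 534·38 + 103·(-197) = 1).


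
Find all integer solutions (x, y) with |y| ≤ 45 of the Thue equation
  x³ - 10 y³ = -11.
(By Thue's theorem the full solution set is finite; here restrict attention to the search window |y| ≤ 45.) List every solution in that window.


The equation is x³ - 10y³ = -11. For fixed y, x³ = 10·y³ − 11, so a solution requires the RHS to be a perfect cube.
Strategy: iterate y from -45 to 45, compute RHS = 10·y³ − 11, and check whether it is a (positive or negative) perfect cube.
Check small values of y:
  y = 0: RHS = -11 is not a perfect cube.
  y = 1: RHS = -1 = (-1)³ ⇒ x = -1 works.
  y = -1: RHS = -21 is not a perfect cube.
  y = 2: RHS = 69 is not a perfect cube.
  y = -2: RHS = -91 is not a perfect cube.
  y = 3: RHS = 259 is not a perfect cube.
  y = -3: RHS = -281 is not a perfect cube.
Continuing the search up to |y| = 45 finds no further solutions beyond those listed.
Collected solutions: (-1, 1).

Solutions (with |y| ≤ 45): (-1, 1).


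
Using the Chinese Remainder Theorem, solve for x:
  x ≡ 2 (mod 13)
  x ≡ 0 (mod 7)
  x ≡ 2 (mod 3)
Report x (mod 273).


Moduli 13, 7, 3 are pairwise coprime; by CRT there is a unique solution modulo M = 13 · 7 · 3 = 273.
Solve pairwise, accumulating the modulus:
  Start with x ≡ 2 (mod 13).
  Combine with x ≡ 0 (mod 7): since gcd(13, 7) = 1, we get a unique residue mod 91.
    Write x = 2 + 13·t and substitute into x ≡ 0 (mod 7): 13·t ≡ 0 − 2 = -2 (mod 7).
    Reduce coefficients mod 7: 6·t ≡ 5 (mod 7).
    The inverse of 6 mod 7 is 6 (since 6·6 = 36 = 5·7 + 1), so t ≡ 6·5 = 30 ≡ 2 (mod 7).
    Then x = 2 + 13·2 = 28, valid modulo lcm(13, 7) = 91: x ≡ 28 (mod 91).
  Combine with x ≡ 2 (mod 3): since gcd(91, 3) = 1, we get a unique residue mod 273.
    Write x = 28 + 91·t and substitute into x ≡ 2 (mod 3): 91·t ≡ 2 − 28 = -26 (mod 3).
    Reduce coefficients mod 3: 1·t ≡ 1 (mod 3).
    So t ≡ 1 (mod 3).
    Then x = 28 + 91·1 = 119, valid modulo lcm(91, 3) = 273: x ≡ 119 (mod 273).
Verify: 119 mod 13 = 2 ✓, 119 mod 7 = 0 ✓, 119 mod 3 = 2 ✓.

x ≡ 119 (mod 273).


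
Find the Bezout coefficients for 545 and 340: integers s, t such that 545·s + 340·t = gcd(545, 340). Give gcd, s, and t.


Euclidean algorithm on (545, 340) — divide until remainder is 0:
  545 = 1 · 340 + 205
  340 = 1 · 205 + 135
  205 = 1 · 135 + 70
  135 = 1 · 70 + 65
  70 = 1 · 65 + 5
  65 = 13 · 5 + 0
gcd(545, 340) = 5.
Track Bezout coefficients alongside the remainders: start with r₀ = 545 = a·1 + b·0 (s = 1, t = 0) and r₁ = 340 = a·0 + b·1 (s = 0, t = 1); each new remainder r_{k+1} = r_{k-1} − q_k·r_k inherits s_{k+1} = s_{k-1} − q_k·s_k, t_{k+1} = t_{k-1} − q_k·t_k, so r_k = a·s_k + b·t_k at every step:
  q = 1: r = 205, s = 1 − 1·0 = 1, t = 0 − 1·1 = -1  (check: 545·1 + 340·(-1) = 205)
  q = 1: r = 135, s = 0 − 1·1 = -1, t = 1 − 1·(-1) = 2  (check: 545·(-1) + 340·2 = 135)
  q = 1: r = 70, s = 1 − 1·(-1) = 2, t = -1 − 1·2 = -3  (check: 545·2 + 340·(-3) = 70)
  q = 1: r = 65, s = -1 − 1·2 = -3, t = 2 − 1·(-3) = 5  (check: 545·(-3) + 340·5 = 65)
  q = 1: r = 5, s = 2 − 1·(-3) = 5, t = -3 − 1·5 = -8  (check: 545·5 + 340·(-8) = 5)
The row with r = 5 (the gcd) gives the Bezout coefficients s = 5, t = -8.
Result: 545 · (5) + 340 · (-8) = 5.

gcd(545, 340) = 5; s = 5, t = -8 (check: 545·5 + 340·(-8) = 5).


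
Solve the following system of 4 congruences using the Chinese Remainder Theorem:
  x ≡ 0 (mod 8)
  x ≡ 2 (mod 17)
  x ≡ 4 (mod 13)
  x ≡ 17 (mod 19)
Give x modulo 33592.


Product of moduli M = 8 · 17 · 13 · 19 = 33592.
Merge one congruence at a time:
  Start: x ≡ 0 (mod 8).
  Combine with x ≡ 2 (mod 17); new modulus lcm = 136.
    Write x = 0 + 8·t and substitute into x ≡ 2 (mod 17): 8·t ≡ 2 − 0 = 2 (mod 17).
    The inverse of 8 mod 17 is 15 (since 8·15 = 120 = 7·17 + 1), so t ≡ 15·2 = 30 ≡ 13 (mod 17).
    Then x = 0 + 8·13 = 104, valid modulo lcm(8, 17) = 136: x ≡ 104 (mod 136).
  Combine with x ≡ 4 (mod 13); new modulus lcm = 1768.
    Write x = 104 + 136·t and substitute into x ≡ 4 (mod 13): 136·t ≡ 4 − 104 = -100 (mod 13).
    Reduce coefficients mod 13: 6·t ≡ 4 (mod 13).
    The inverse of 6 mod 13 is 11 (since 6·11 = 66 = 5·13 + 1), so t ≡ 11·4 = 44 ≡ 5 (mod 13).
    Then x = 104 + 136·5 = 784, valid modulo lcm(136, 13) = 1768: x ≡ 784 (mod 1768).
  Combine with x ≡ 17 (mod 19); new modulus lcm = 33592.
    Write x = 784 + 1768·t and substitute into x ≡ 17 (mod 19): 1768·t ≡ 17 − 784 = -767 (mod 19).
    Reduce coefficients mod 19: 1·t ≡ 12 (mod 19).
    So t ≡ 12 (mod 19).
    Then x = 784 + 1768·12 = 22000, valid modulo lcm(1768, 19) = 33592: x ≡ 22000 (mod 33592).
Verify against each original: 22000 mod 8 = 0, 22000 mod 17 = 2, 22000 mod 13 = 4, 22000 mod 19 = 17.

x ≡ 22000 (mod 33592).


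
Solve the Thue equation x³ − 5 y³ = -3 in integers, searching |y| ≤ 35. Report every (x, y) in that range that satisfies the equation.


The equation is x³ - 5y³ = -3. For fixed y, x³ = 5·y³ − 3, so a solution requires the RHS to be a perfect cube.
Strategy: iterate y from -35 to 35, compute RHS = 5·y³ − 3, and check whether it is a (positive or negative) perfect cube.
Check small values of y:
  y = 0: RHS = -3 is not a perfect cube.
  y = 1: RHS = 2 is not a perfect cube.
  y = -1: RHS = -8 = (-2)³ ⇒ x = -2 works.
  y = 2: RHS = 37 is not a perfect cube.
  y = -2: RHS = -43 is not a perfect cube.
  y = 3: RHS = 132 is not a perfect cube.
  y = -3: RHS = -138 is not a perfect cube.
Continuing the search up to |y| = 35 finds no further solutions beyond those listed.
Collected solutions: (-2, -1).

Solutions (with |y| ≤ 35): (-2, -1).


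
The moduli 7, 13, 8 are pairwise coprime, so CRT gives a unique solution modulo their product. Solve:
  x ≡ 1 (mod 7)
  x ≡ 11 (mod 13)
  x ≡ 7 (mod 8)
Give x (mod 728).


Moduli 7, 13, 8 are pairwise coprime; by CRT there is a unique solution modulo M = 7 · 13 · 8 = 728.
Solve pairwise, accumulating the modulus:
  Start with x ≡ 1 (mod 7).
  Combine with x ≡ 11 (mod 13): since gcd(7, 13) = 1, we get a unique residue mod 91.
    Write x = 1 + 7·t and substitute into x ≡ 11 (mod 13): 7·t ≡ 11 − 1 = 10 (mod 13).
    The inverse of 7 mod 13 is 2 (since 7·2 = 14 = 1·13 + 1), so t ≡ 2·10 = 20 ≡ 7 (mod 13).
    Then x = 1 + 7·7 = 50, valid modulo lcm(7, 13) = 91: x ≡ 50 (mod 91).
  Combine with x ≡ 7 (mod 8): since gcd(91, 8) = 1, we get a unique residue mod 728.
    Write x = 50 + 91·t and substitute into x ≡ 7 (mod 8): 91·t ≡ 7 − 50 = -43 (mod 8).
    Reduce coefficients mod 8: 3·t ≡ 5 (mod 8).
    The inverse of 3 mod 8 is 3 (since 3·3 = 9 = 1·8 + 1), so t ≡ 3·5 = 15 ≡ 7 (mod 8).
    Then x = 50 + 91·7 = 687, valid modulo lcm(91, 8) = 728: x ≡ 687 (mod 728).
Verify: 687 mod 7 = 1 ✓, 687 mod 13 = 11 ✓, 687 mod 8 = 7 ✓.

x ≡ 687 (mod 728).


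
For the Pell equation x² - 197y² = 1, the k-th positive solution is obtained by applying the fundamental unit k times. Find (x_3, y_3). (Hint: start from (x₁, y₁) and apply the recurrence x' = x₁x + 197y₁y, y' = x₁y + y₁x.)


Step 1: Find the fundamental solution (x₁, y₁) of x² - 197y² = 1.
  Expand √197 as a continued fraction. a₀ = ⌊√197⌋ = 14; iterate m_{k+1} = d_k·a_k − m_k, d_{k+1} = (197 − m_{k+1}²)/d_k, a_{k+1} = ⌊(a₀ + m_{k+1})/d_{k+1}⌋ (starting m₀ = 0, d₀ = 1), with convergents p_k = a_k·p_{k-1} + p_{k-2}, q_k = a_k·q_{k-1} + q_{k-2} (p₋₁ = 1, q₋₁ = 0):
  k = 0: a₀ = 14; p₀/q₀ = 14/1; p₀² − 197·q₀² = 196 − 197 = -1.
  k = 1: m = 14, d = 1, a = ⌊(14 + 14)/1⌋ = 28; p/q = (28·14 + 1)/(28·1 + 0) = 393/28; p² − 197·q² = 154449 − 154448 = 1.
  The first convergent with p² − 197·q² = 1 gives the fundamental solution (x₁, y₁) = (393, 28).
Step 2: Apply the recurrence (x_{n+1}, y_{n+1}) = (x₁x_n + 197y₁y_n, x₁y_n + y₁x_n) repeatedly.
  From (x_1, y_1) = (393, 28): x_2 = 393·393 + 197·28·28 = 308897; y_2 = 393·28 + 28·393 = 22008.
  From (x_2, y_2) = (308897, 22008): x_3 = 393·308897 + 197·28·22008 = 242792649; y_3 = 393·22008 + 28·308897 = 17298260.
Step 3: Verify x_3² - 197·y_3² = 58948270408437201 - 58948270408437200 = 1 (should be 1). ✓

(x_1, y_1) = (393, 28); (x_3, y_3) = (242792649, 17298260).


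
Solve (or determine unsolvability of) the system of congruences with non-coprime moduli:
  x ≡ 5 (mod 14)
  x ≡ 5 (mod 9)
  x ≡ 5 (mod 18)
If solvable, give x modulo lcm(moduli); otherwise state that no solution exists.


Moduli 14, 9, 18 are not pairwise coprime, so CRT works modulo lcm(m_i) when all pairwise compatibility conditions hold.
Pairwise compatibility: gcd(m_i, m_j) must divide a_i - a_j for every pair.
Merge one congruence at a time:
  Start: x ≡ 5 (mod 14).
  Combine with x ≡ 5 (mod 9): gcd(14, 9) = 1; 5 - 5 = 0, which IS divisible by 1, so compatible.
    Write x = 5 + 14·t and substitute into x ≡ 5 (mod 9): 14·t ≡ 5 − 5 = 0 (mod 9).
    Reduce coefficients mod 9: 5·t ≡ 0 (mod 9).
    The inverse of 5 mod 9 is 2 (since 5·2 = 10 = 1·9 + 1), so t ≡ 2·0 = 0 ≡ 0 (mod 9).
    Then x = 5 + 14·0 = 5, valid modulo lcm(14, 9) = 126: x ≡ 5 (mod 126).
  Combine with x ≡ 5 (mod 18): gcd(126, 18) = 18; 5 - 5 = 0, which IS divisible by 18, so compatible.
    Write x = 5 + 126·t and substitute into x ≡ 5 (mod 18): 126·t ≡ 5 − 5 = 0 (mod 18).
    Divide the congruence (and modulus) by g = 18: 7·t ≡ 0 (mod 1).
    Modulo 1 every t works; take t = 0.
    Then x = 5 + 126·0 = 5, valid modulo lcm(126, 18) = 126: x ≡ 5 (mod 126).
Verify: 5 mod 14 = 5, 5 mod 9 = 5, 5 mod 18 = 5.

x ≡ 5 (mod 126).


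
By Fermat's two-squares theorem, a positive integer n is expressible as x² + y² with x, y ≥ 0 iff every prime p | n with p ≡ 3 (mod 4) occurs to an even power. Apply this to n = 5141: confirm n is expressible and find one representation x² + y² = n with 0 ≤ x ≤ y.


Step 1: Factor n = 5141 = 53 · 97.
Step 2: Check the mod-4 condition on each prime factor: 53 ≡ 1 (mod 4), exponent 1; 97 ≡ 1 (mod 4), exponent 1.
All primes ≡ 3 (mod 4) appear to even exponent (or don't appear), so by the two-squares theorem n IS expressible as a sum of two squares.
Step 3: Build a representation. Here n = 53 · 97 is a product of primes ≡ 1 (mod 4). Each prime p ≡ 1 (mod 4) is itself a sum of two squares; find a² by testing p − a² for a perfect square:
  53: 53 − 1² = 52, 53 − 2² = 49 = 7² ⇒ 53 = 2² + 7².
  97: 97 − 1² = 96, 97 − 2² = 93, 97 − 3² = 88, 97 − 4² = 81 = 9² ⇒ 97 = 4² + 9².
  Combine using the Brahmagupta–Fibonacci identity (a² + b²)(c² + d²) = (ac − bd)² + (ad + bc)² = (ac + bd)² + (ad − bc)²:
  53 · 97 = 5141: from (2² + 7²)(4² + 9²), take (2·4 − 7·9, 2·9 + 7·4) = (8 − 63, 18 + 28) = (-55, 46); dropping signs (only squares matter) gives (55, 46); check 55² + 46² = 3025 + 2116 = 5141 ✓.
Step 4: Order so x ≤ y and verify: 46² + 55² = 2116 + 3025 = 5141 = n. ✓

n = 5141 = 46² + 55² (one valid representation with x ≤ y).


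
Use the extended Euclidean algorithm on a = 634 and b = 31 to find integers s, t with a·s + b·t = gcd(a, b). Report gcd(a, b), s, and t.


Euclidean algorithm on (634, 31) — divide until remainder is 0:
  634 = 20 · 31 + 14
  31 = 2 · 14 + 3
  14 = 4 · 3 + 2
  3 = 1 · 2 + 1
  2 = 2 · 1 + 0
gcd(634, 31) = 1.
Track Bezout coefficients alongside the remainders: start with r₀ = 634 = a·1 + b·0 (s = 1, t = 0) and r₁ = 31 = a·0 + b·1 (s = 0, t = 1); each new remainder r_{k+1} = r_{k-1} − q_k·r_k inherits s_{k+1} = s_{k-1} − q_k·s_k, t_{k+1} = t_{k-1} − q_k·t_k, so r_k = a·s_k + b·t_k at every step:
  q = 20: r = 14, s = 1 − 20·0 = 1, t = 0 − 20·1 = -20  (check: 634·1 + 31·(-20) = 14)
  q = 2: r = 3, s = 0 − 2·1 = -2, t = 1 − 2·(-20) = 41  (check: 634·(-2) + 31·41 = 3)
  q = 4: r = 2, s = 1 − 4·(-2) = 9, t = -20 − 4·41 = -184  (check: 634·9 + 31·(-184) = 2)
  q = 1: r = 1, s = -2 − 1·9 = -11, t = 41 − 1·(-184) = 225  (check: 634·(-11) + 31·225 = 1)
The row with r = 1 (the gcd) gives the Bezout coefficients s = -11, t = 225.
Result: 634 · (-11) + 31 · (225) = 1.

gcd(634, 31) = 1; s = -11, t = 225 (check: 634·(-11) + 31·225 = 1).


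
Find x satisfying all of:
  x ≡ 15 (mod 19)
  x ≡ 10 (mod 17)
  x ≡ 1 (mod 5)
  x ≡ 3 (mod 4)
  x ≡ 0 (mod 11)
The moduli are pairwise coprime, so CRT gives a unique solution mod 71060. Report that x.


Product of moduli M = 19 · 17 · 5 · 4 · 11 = 71060.
Merge one congruence at a time:
  Start: x ≡ 15 (mod 19).
  Combine with x ≡ 10 (mod 17); new modulus lcm = 323.
    Write x = 15 + 19·t and substitute into x ≡ 10 (mod 17): 19·t ≡ 10 − 15 = -5 (mod 17).
    Reduce coefficients mod 17: 2·t ≡ 12 (mod 17).
    The inverse of 2 mod 17 is 9 (since 2·9 = 18 = 1·17 + 1), so t ≡ 9·12 = 108 ≡ 6 (mod 17).
    Then x = 15 + 19·6 = 129, valid modulo lcm(19, 17) = 323: x ≡ 129 (mod 323).
  Combine with x ≡ 1 (mod 5); new modulus lcm = 1615.
    Write x = 129 + 323·t and substitute into x ≡ 1 (mod 5): 323·t ≡ 1 − 129 = -128 (mod 5).
    Reduce coefficients mod 5: 3·t ≡ 2 (mod 5).
    The inverse of 3 mod 5 is 2 (since 3·2 = 6 = 1·5 + 1), so t ≡ 2·2 = 4 ≡ 4 (mod 5).
    Then x = 129 + 323·4 = 1421, valid modulo lcm(323, 5) = 1615: x ≡ 1421 (mod 1615).
  Combine with x ≡ 3 (mod 4); new modulus lcm = 6460.
    Write x = 1421 + 1615·t and substitute into x ≡ 3 (mod 4): 1615·t ≡ 3 − 1421 = -1418 (mod 4).
    Reduce coefficients mod 4: 3·t ≡ 2 (mod 4).
    The inverse of 3 mod 4 is 3 (since 3·3 = 9 = 2·4 + 1), so t ≡ 3·2 = 6 ≡ 2 (mod 4).
    Then x = 1421 + 1615·2 = 4651, valid modulo lcm(1615, 4) = 6460: x ≡ 4651 (mod 6460).
  Combine with x ≡ 0 (mod 11); new modulus lcm = 71060.
    Write x = 4651 + 6460·t and substitute into x ≡ 0 (mod 11): 6460·t ≡ 0 − 4651 = -4651 (mod 11).
    Reduce coefficients mod 11: 3·t ≡ 2 (mod 11).
    The inverse of 3 mod 11 is 4 (since 3·4 = 12 = 1·11 + 1), so t ≡ 4·2 = 8 ≡ 8 (mod 11).
    Then x = 4651 + 6460·8 = 56331, valid modulo lcm(6460, 11) = 71060: x ≡ 56331 (mod 71060).
Verify against each original: 56331 mod 19 = 15, 56331 mod 17 = 10, 56331 mod 5 = 1, 56331 mod 4 = 3, 56331 mod 11 = 0.

x ≡ 56331 (mod 71060).


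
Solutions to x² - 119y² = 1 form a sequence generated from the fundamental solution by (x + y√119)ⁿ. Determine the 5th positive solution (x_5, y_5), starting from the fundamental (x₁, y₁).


Step 1: Find the fundamental solution (x₁, y₁) of x² - 119y² = 1.
  Expand √119 as a continued fraction. a₀ = ⌊√119⌋ = 10; iterate m_{k+1} = d_k·a_k − m_k, d_{k+1} = (119 − m_{k+1}²)/d_k, a_{k+1} = ⌊(a₀ + m_{k+1})/d_{k+1}⌋ (starting m₀ = 0, d₀ = 1), with convergents p_k = a_k·p_{k-1} + p_{k-2}, q_k = a_k·q_{k-1} + q_{k-2} (p₋₁ = 1, q₋₁ = 0):
  k = 0: a₀ = 10; p₀/q₀ = 10/1; p₀² − 119·q₀² = 100 − 119 = -19.
  k = 1: m = 10, d = 19, a = ⌊(10 + 10)/19⌋ = 1; p/q = (1·10 + 1)/(1·1 + 0) = 11/1; p² − 119·q² = 121 − 119 = 2.
  k = 2: m = 9, d = 2, a = ⌊(10 + 9)/2⌋ = 9; p/q = (9·11 + 10)/(9·1 + 1) = 109/10; p² − 119·q² = 11881 − 11900 = -19.
  k = 3: m = 9, d = 19, a = ⌊(10 + 9)/19⌋ = 1; p/q = (1·109 + 11)/(1·10 + 1) = 120/11; p² − 119·q² = 14400 − 14399 = 1.
  The first convergent with p² − 119·q² = 1 gives the fundamental solution (x₁, y₁) = (120, 11).
Step 2: Apply the recurrence (x_{n+1}, y_{n+1}) = (x₁x_n + 119y₁y_n, x₁y_n + y₁x_n) repeatedly.
  From (x_1, y_1) = (120, 11): x_2 = 120·120 + 119·11·11 = 28799; y_2 = 120·11 + 11·120 = 2640.
  From (x_2, y_2) = (28799, 2640): x_3 = 120·28799 + 119·11·2640 = 6911640; y_3 = 120·2640 + 11·28799 = 633589.
  From (x_3, y_3) = (6911640, 633589): x_4 = 120·6911640 + 119·11·633589 = 1658764801; y_4 = 120·633589 + 11·6911640 = 152058720.
  From (x_4, y_4) = (1658764801, 152058720): x_5 = 120·1658764801 + 119·11·152058720 = 398096640600; y_5 = 120·152058720 + 11·1658764801 = 36493459211.
Step 3: Verify x_5² - 119·y_5² = 158480935257005568360000 - 158480935257005568359999 = 1 (should be 1). ✓

(x_1, y_1) = (120, 11); (x_5, y_5) = (398096640600, 36493459211).


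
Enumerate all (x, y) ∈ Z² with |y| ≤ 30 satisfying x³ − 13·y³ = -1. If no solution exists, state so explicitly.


The equation is x³ - 13y³ = -1. For fixed y, x³ = 13·y³ − 1, so a solution requires the RHS to be a perfect cube.
Strategy: iterate y from -30 to 30, compute RHS = 13·y³ − 1, and check whether it is a (positive or negative) perfect cube.
Check small values of y:
  y = 0: RHS = -1 = (-1)³ ⇒ x = -1 works.
  y = 1: RHS = 12 is not a perfect cube.
  y = -1: RHS = -14 is not a perfect cube.
  y = 2: RHS = 103 is not a perfect cube.
  y = -2: RHS = -105 is not a perfect cube.
  y = 3: RHS = 350 is not a perfect cube.
  y = -3: RHS = -352 is not a perfect cube.
Continuing the search up to |y| = 30 finds no further solutions beyond those listed.
Collected solutions: (-1, 0).

Solutions (with |y| ≤ 30): (-1, 0).


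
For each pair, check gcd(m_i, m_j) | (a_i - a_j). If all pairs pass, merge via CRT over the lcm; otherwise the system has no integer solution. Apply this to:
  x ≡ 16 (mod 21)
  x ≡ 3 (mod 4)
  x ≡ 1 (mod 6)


Moduli 21, 4, 6 are not pairwise coprime, so CRT works modulo lcm(m_i) when all pairwise compatibility conditions hold.
Pairwise compatibility: gcd(m_i, m_j) must divide a_i - a_j for every pair.
Merge one congruence at a time:
  Start: x ≡ 16 (mod 21).
  Combine with x ≡ 3 (mod 4): gcd(21, 4) = 1; 3 - 16 = -13, which IS divisible by 1, so compatible.
    Write x = 16 + 21·t and substitute into x ≡ 3 (mod 4): 21·t ≡ 3 − 16 = -13 (mod 4).
    Reduce coefficients mod 4: 1·t ≡ 3 (mod 4).
    So t ≡ 3 (mod 4).
    Then x = 16 + 21·3 = 79, valid modulo lcm(21, 4) = 84: x ≡ 79 (mod 84).
  Combine with x ≡ 1 (mod 6): gcd(84, 6) = 6; 1 - 79 = -78, which IS divisible by 6, so compatible.
    Write x = 79 + 84·t and substitute into x ≡ 1 (mod 6): 84·t ≡ 1 − 79 = -78 (mod 6).
    Divide the congruence (and modulus) by g = 6: 14·t ≡ -13 (mod 1).
    Modulo 1 every t works; take t = 0.
    Then x = 79 + 84·0 = 79, valid modulo lcm(84, 6) = 84: x ≡ 79 (mod 84).
Verify: 79 mod 21 = 16, 79 mod 4 = 3, 79 mod 6 = 1.

x ≡ 79 (mod 84).


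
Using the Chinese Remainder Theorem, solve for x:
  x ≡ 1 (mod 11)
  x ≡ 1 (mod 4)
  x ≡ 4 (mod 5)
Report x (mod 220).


Moduli 11, 4, 5 are pairwise coprime; by CRT there is a unique solution modulo M = 11 · 4 · 5 = 220.
Solve pairwise, accumulating the modulus:
  Start with x ≡ 1 (mod 11).
  Combine with x ≡ 1 (mod 4): since gcd(11, 4) = 1, we get a unique residue mod 44.
    Write x = 1 + 11·t and substitute into x ≡ 1 (mod 4): 11·t ≡ 1 − 1 = 0 (mod 4).
    Reduce coefficients mod 4: 3·t ≡ 0 (mod 4).
    The inverse of 3 mod 4 is 3 (since 3·3 = 9 = 2·4 + 1), so t ≡ 3·0 = 0 ≡ 0 (mod 4).
    Then x = 1 + 11·0 = 1, valid modulo lcm(11, 4) = 44: x ≡ 1 (mod 44).
  Combine with x ≡ 4 (mod 5): since gcd(44, 5) = 1, we get a unique residue mod 220.
    Write x = 1 + 44·t and substitute into x ≡ 4 (mod 5): 44·t ≡ 4 − 1 = 3 (mod 5).
    Reduce coefficients mod 5: 4·t ≡ 3 (mod 5).
    The inverse of 4 mod 5 is 4 (since 4·4 = 16 = 3·5 + 1), so t ≡ 4·3 = 12 ≡ 2 (mod 5).
    Then x = 1 + 44·2 = 89, valid modulo lcm(44, 5) = 220: x ≡ 89 (mod 220).
Verify: 89 mod 11 = 1 ✓, 89 mod 4 = 1 ✓, 89 mod 5 = 4 ✓.

x ≡ 89 (mod 220).


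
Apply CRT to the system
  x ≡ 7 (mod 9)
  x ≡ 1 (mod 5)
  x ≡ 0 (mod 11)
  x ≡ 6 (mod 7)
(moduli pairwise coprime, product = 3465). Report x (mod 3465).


Product of moduli M = 9 · 5 · 11 · 7 = 3465.
Merge one congruence at a time:
  Start: x ≡ 7 (mod 9).
  Combine with x ≡ 1 (mod 5); new modulus lcm = 45.
    Write x = 7 + 9·t and substitute into x ≡ 1 (mod 5): 9·t ≡ 1 − 7 = -6 (mod 5).
    Reduce coefficients mod 5: 4·t ≡ 4 (mod 5).
    The inverse of 4 mod 5 is 4 (since 4·4 = 16 = 3·5 + 1), so t ≡ 4·4 = 16 ≡ 1 (mod 5).
    Then x = 7 + 9·1 = 16, valid modulo lcm(9, 5) = 45: x ≡ 16 (mod 45).
  Combine with x ≡ 0 (mod 11); new modulus lcm = 495.
    Write x = 16 + 45·t and substitute into x ≡ 0 (mod 11): 45·t ≡ 0 − 16 = -16 (mod 11).
    Reduce coefficients mod 11: 1·t ≡ 6 (mod 11).
    So t ≡ 6 (mod 11).
    Then x = 16 + 45·6 = 286, valid modulo lcm(45, 11) = 495: x ≡ 286 (mod 495).
  Combine with x ≡ 6 (mod 7); new modulus lcm = 3465.
    Write x = 286 + 495·t and substitute into x ≡ 6 (mod 7): 495·t ≡ 6 − 286 = -280 (mod 7).
    Reduce coefficients mod 7: 5·t ≡ 0 (mod 7).
    The inverse of 5 mod 7 is 3 (since 5·3 = 15 = 2·7 + 1), so t ≡ 3·0 = 0 ≡ 0 (mod 7).
    Then x = 286 + 495·0 = 286, valid modulo lcm(495, 7) = 3465: x ≡ 286 (mod 3465).
Verify against each original: 286 mod 9 = 7, 286 mod 5 = 1, 286 mod 11 = 0, 286 mod 7 = 6.

x ≡ 286 (mod 3465).


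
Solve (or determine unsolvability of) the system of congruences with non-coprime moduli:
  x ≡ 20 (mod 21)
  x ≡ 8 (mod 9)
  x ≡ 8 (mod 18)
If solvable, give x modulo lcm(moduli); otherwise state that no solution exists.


Moduli 21, 9, 18 are not pairwise coprime, so CRT works modulo lcm(m_i) when all pairwise compatibility conditions hold.
Pairwise compatibility: gcd(m_i, m_j) must divide a_i - a_j for every pair.
Merge one congruence at a time:
  Start: x ≡ 20 (mod 21).
  Combine with x ≡ 8 (mod 9): gcd(21, 9) = 3; 8 - 20 = -12, which IS divisible by 3, so compatible.
    Write x = 20 + 21·t and substitute into x ≡ 8 (mod 9): 21·t ≡ 8 − 20 = -12 (mod 9).
    Divide the congruence (and modulus) by g = 3: 7·t ≡ -4 (mod 3).
    Reduce coefficients mod 3: 1·t ≡ 2 (mod 3).
    So t ≡ 2 (mod 3).
    Then x = 20 + 21·2 = 62, valid modulo lcm(21, 9) = 63: x ≡ 62 (mod 63).
  Combine with x ≡ 8 (mod 18): gcd(63, 18) = 9; 8 - 62 = -54, which IS divisible by 9, so compatible.
    Write x = 62 + 63·t and substitute into x ≡ 8 (mod 18): 63·t ≡ 8 − 62 = -54 (mod 18).
    Divide the congruence (and modulus) by g = 9: 7·t ≡ -6 (mod 2).
    Reduce coefficients mod 2: 1·t ≡ 0 (mod 2).
    So t ≡ 0 (mod 2).
    Then x = 62 + 63·0 = 62, valid modulo lcm(63, 18) = 126: x ≡ 62 (mod 126).
Verify: 62 mod 21 = 20, 62 mod 9 = 8, 62 mod 18 = 8.

x ≡ 62 (mod 126).


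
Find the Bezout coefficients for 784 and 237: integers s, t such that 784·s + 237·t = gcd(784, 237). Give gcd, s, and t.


Euclidean algorithm on (784, 237) — divide until remainder is 0:
  784 = 3 · 237 + 73
  237 = 3 · 73 + 18
  73 = 4 · 18 + 1
  18 = 18 · 1 + 0
gcd(784, 237) = 1.
Track Bezout coefficients alongside the remainders: start with r₀ = 784 = a·1 + b·0 (s = 1, t = 0) and r₁ = 237 = a·0 + b·1 (s = 0, t = 1); each new remainder r_{k+1} = r_{k-1} − q_k·r_k inherits s_{k+1} = s_{k-1} − q_k·s_k, t_{k+1} = t_{k-1} − q_k·t_k, so r_k = a·s_k + b·t_k at every step:
  q = 3: r = 73, s = 1 − 3·0 = 1, t = 0 − 3·1 = -3  (check: 784·1 + 237·(-3) = 73)
  q = 3: r = 18, s = 0 − 3·1 = -3, t = 1 − 3·(-3) = 10  (check: 784·(-3) + 237·10 = 18)
  q = 4: r = 1, s = 1 − 4·(-3) = 13, t = -3 − 4·10 = -43  (check: 784·13 + 237·(-43) = 1)
The row with r = 1 (the gcd) gives the Bezout coefficients s = 13, t = -43.
Result: 784 · (13) + 237 · (-43) = 1.

gcd(784, 237) = 1; s = 13, t = -43 (check: 784·13 + 237·(-43) = 1).


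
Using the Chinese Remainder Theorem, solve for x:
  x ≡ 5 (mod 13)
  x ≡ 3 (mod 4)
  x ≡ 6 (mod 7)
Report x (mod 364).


Moduli 13, 4, 7 are pairwise coprime; by CRT there is a unique solution modulo M = 13 · 4 · 7 = 364.
Solve pairwise, accumulating the modulus:
  Start with x ≡ 5 (mod 13).
  Combine with x ≡ 3 (mod 4): since gcd(13, 4) = 1, we get a unique residue mod 52.
    Write x = 5 + 13·t and substitute into x ≡ 3 (mod 4): 13·t ≡ 3 − 5 = -2 (mod 4).
    Reduce coefficients mod 4: 1·t ≡ 2 (mod 4).
    So t ≡ 2 (mod 4).
    Then x = 5 + 13·2 = 31, valid modulo lcm(13, 4) = 52: x ≡ 31 (mod 52).
  Combine with x ≡ 6 (mod 7): since gcd(52, 7) = 1, we get a unique residue mod 364.
    Write x = 31 + 52·t and substitute into x ≡ 6 (mod 7): 52·t ≡ 6 − 31 = -25 (mod 7).
    Reduce coefficients mod 7: 3·t ≡ 3 (mod 7).
    The inverse of 3 mod 7 is 5 (since 3·5 = 15 = 2·7 + 1), so t ≡ 5·3 = 15 ≡ 1 (mod 7).
    Then x = 31 + 52·1 = 83, valid modulo lcm(52, 7) = 364: x ≡ 83 (mod 364).
Verify: 83 mod 13 = 5 ✓, 83 mod 4 = 3 ✓, 83 mod 7 = 6 ✓.

x ≡ 83 (mod 364).


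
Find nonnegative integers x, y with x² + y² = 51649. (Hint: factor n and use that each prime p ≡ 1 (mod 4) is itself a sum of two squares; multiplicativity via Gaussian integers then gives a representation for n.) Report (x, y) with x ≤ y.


Step 1: Factor n = 51649 = 13 · 29 · 137.
Step 2: Check the mod-4 condition on each prime factor: 13 ≡ 1 (mod 4), exponent 1; 29 ≡ 1 (mod 4), exponent 1; 137 ≡ 1 (mod 4), exponent 1.
All primes ≡ 3 (mod 4) appear to even exponent (or don't appear), so by the two-squares theorem n IS expressible as a sum of two squares.
Step 3: Build a representation. Here n = 13 · 29 · 137 is a product of primes ≡ 1 (mod 4). Each prime p ≡ 1 (mod 4) is itself a sum of two squares; find a² by testing p − a² for a perfect square:
  13: 13 − 1² = 12, 13 − 2² = 9 = 3² ⇒ 13 = 2² + 3².
  29: 29 − 1² = 28, 29 − 2² = 25 = 5² ⇒ 29 = 2² + 5².
  137: 137 − 1² = 136, 137 − 2² = 133, 137 − 3² = 128, 137 − 4² = 121 = 11² ⇒ 137 = 4² + 11².
  Combine using the Brahmagupta–Fibonacci identity (a² + b²)(c² + d²) = (ac − bd)² + (ad + bc)² = (ac + bd)² + (ad − bc)²:
  13 · 29 = 377: from (2² + 3²)(2² + 5²), take (2·2 − 3·5, 2·5 + 3·2) = (4 − 15, 10 + 6) = (-11, 16); dropping signs (only squares matter) gives (11, 16); check 11² + 16² = 121 + 256 = 377 ✓.
  377 · 137 = 51649: from (11² + 16²)(4² + 11²), take (11·4 − 16·11, 11·11 + 16·4) = (44 − 176, 121 + 64) = (-132, 185); dropping signs (only squares matter) gives (132, 185); check 132² + 185² = 17424 + 34225 = 51649 ✓.
Step 4: Order so x ≤ y and verify: 132² + 185² = 17424 + 34225 = 51649 = n. ✓

n = 51649 = 132² + 185² (one valid representation with x ≤ y).


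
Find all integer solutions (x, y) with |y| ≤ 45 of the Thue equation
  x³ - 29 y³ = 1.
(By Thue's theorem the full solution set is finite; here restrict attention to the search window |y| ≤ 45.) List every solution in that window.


The equation is x³ - 29y³ = 1. For fixed y, x³ = 29·y³ + 1, so a solution requires the RHS to be a perfect cube.
Strategy: iterate y from -45 to 45, compute RHS = 29·y³ + 1, and check whether it is a (positive or negative) perfect cube.
Check small values of y:
  y = 0: RHS = 1 = (1)³ ⇒ x = 1 works.
  y = 1: RHS = 30 is not a perfect cube.
  y = -1: RHS = -28 is not a perfect cube.
  y = 2: RHS = 233 is not a perfect cube.
  y = -2: RHS = -231 is not a perfect cube.
  y = 3: RHS = 784 is not a perfect cube.
  y = -3: RHS = -782 is not a perfect cube.
Continuing the search up to |y| = 45 finds no further solutions beyond those listed.
Collected solutions: (1, 0).

Solutions (with |y| ≤ 45): (1, 0).


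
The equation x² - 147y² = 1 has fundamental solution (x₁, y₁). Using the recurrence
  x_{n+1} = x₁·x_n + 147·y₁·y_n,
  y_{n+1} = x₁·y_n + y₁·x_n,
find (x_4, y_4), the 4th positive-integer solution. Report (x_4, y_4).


Step 1: Find the fundamental solution (x₁, y₁) of x² - 147y² = 1.
  Expand √147 as a continued fraction. a₀ = ⌊√147⌋ = 12; iterate m_{k+1} = d_k·a_k − m_k, d_{k+1} = (147 − m_{k+1}²)/d_k, a_{k+1} = ⌊(a₀ + m_{k+1})/d_{k+1}⌋ (starting m₀ = 0, d₀ = 1), with convergents p_k = a_k·p_{k-1} + p_{k-2}, q_k = a_k·q_{k-1} + q_{k-2} (p₋₁ = 1, q₋₁ = 0):
  k = 0: a₀ = 12; p₀/q₀ = 12/1; p₀² − 147·q₀² = 144 − 147 = -3.
  k = 1: m = 12, d = 3, a = ⌊(12 + 12)/3⌋ = 8; p/q = (8·12 + 1)/(8·1 + 0) = 97/8; p² − 147·q² = 9409 − 9408 = 1.
  The first convergent with p² − 147·q² = 1 gives the fundamental solution (x₁, y₁) = (97, 8).
Step 2: Apply the recurrence (x_{n+1}, y_{n+1}) = (x₁x_n + 147y₁y_n, x₁y_n + y₁x_n) repeatedly.
  From (x_1, y_1) = (97, 8): x_2 = 97·97 + 147·8·8 = 18817; y_2 = 97·8 + 8·97 = 1552.
  From (x_2, y_2) = (18817, 1552): x_3 = 97·18817 + 147·8·1552 = 3650401; y_3 = 97·1552 + 8·18817 = 301080.
  From (x_3, y_3) = (3650401, 301080): x_4 = 97·3650401 + 147·8·301080 = 708158977; y_4 = 97·301080 + 8·3650401 = 58407968.
Step 3: Verify x_4² - 147·y_4² = 501489136705686529 - 501489136705686528 = 1 (should be 1). ✓

(x_1, y_1) = (97, 8); (x_4, y_4) = (708158977, 58407968).
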